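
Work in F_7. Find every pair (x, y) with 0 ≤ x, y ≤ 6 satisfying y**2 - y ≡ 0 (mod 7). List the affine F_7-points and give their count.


Affine F_7-points: {(0, 0), (0, 1), (1, 0), (1, 1), (2, 0), (2, 1), (3, 0), (3, 1), (4, 0), (4, 1), (5, 0), (5, 1), (6, 0), (6, 1)}; count = 14.

For each of the 49 pairs (x, y) ∈ F_7², evaluate f(x, y) mod 7. Record the zeros.
  x = 0: [0↦0, 1↦0, 2↦2, 3↦6, 4↦5, 5↦6, 6↦2]  zeros at y ∈ {0, 1}
  x = 1: [0↦0, 1↦0, 2↦2, 3↦6, 4↦5, 5↦6, 6↦2]  zeros at y ∈ {0, 1}
  x = 2: [0↦0, 1↦0, 2↦2, 3↦6, 4↦5, 5↦6, 6↦2]  zeros at y ∈ {0, 1}
  x = 3: [0↦0, 1↦0, 2↦2, 3↦6, 4↦5, 5↦6, 6↦2]  zeros at y ∈ {0, 1}
  x = 4: [0↦0, 1↦0, 2↦2, 3↦6, 4↦5, 5↦6, 6↦2]  zeros at y ∈ {0, 1}
  x = 5: [0↦0, 1↦0, 2↦2, 3↦6, 4↦5, 5↦6, 6↦2]  zeros at y ∈ {0, 1}
  x = 6: [0↦0, 1↦0, 2↦2, 3↦6, 4↦5, 5↦6, 6↦2]  zeros at y ∈ {0, 1}
Collecting zeros: affine points = {(0, 0), (0, 1), (1, 0), (1, 1), (2, 0), (2, 1), (3, 0), (3, 1), (4, 0), (4, 1), (5, 0), (5, 1), (6, 0), (6, 1)}.
Total count |C(F_7)_aff| = 14.


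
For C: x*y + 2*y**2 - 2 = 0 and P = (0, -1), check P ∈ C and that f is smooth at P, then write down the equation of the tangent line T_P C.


Tangent line at P: -x - 4*y - 4 = 0.

Step 1: f(0, -1) = 0, so P lies on C.
Step 2: partial derivatives
  f_x(x, y) = y, f_y(x, y) = x + 4*y.
  f_x(P) = -1, f_y(P) = -4 (gradient nonzero, so P is smooth).
Step 3: tangent line at P: -1·(x − 0) + -4·(y − -1) = 0.
Expanding: -x - 4*y - 4 = 0.


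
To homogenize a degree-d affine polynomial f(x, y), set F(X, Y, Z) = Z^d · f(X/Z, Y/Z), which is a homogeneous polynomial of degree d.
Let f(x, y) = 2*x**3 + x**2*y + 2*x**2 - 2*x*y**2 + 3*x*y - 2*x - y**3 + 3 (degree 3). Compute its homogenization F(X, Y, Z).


F(X, Y, Z) = 2*X**3 + X**2*Y + 2*X**2*Z - 2*X*Y**2 + 3*X*Y*Z - 2*X*Z**2 - Y**3 + 3*Z**3

deg(f) = 3.
Substitute x = X/Z, y = Y/Z into f, then multiply by Z^3.
  monomial 2·x^3·y^0 ↦ 2·X^3·Y^0·Z^0.
  monomial 1·x^2·y^1 ↦ 1·X^2·Y^1·Z^0.
  monomial 2·x^2·y^0 ↦ 2·X^2·Y^0·Z^1.
  monomial -2·x^1·y^2 ↦ -2·X^1·Y^2·Z^0.
  monomial 3·x^1·y^1 ↦ 3·X^1·Y^1·Z^1.
  monomial -2·x^1·y^0 ↦ -2·X^1·Y^0·Z^2.
  monomial -1·x^0·y^3 ↦ -1·X^0·Y^3·Z^0.
  monomial 3·x^0·y^0 ↦ 3·X^0·Y^0·Z^3.
Collecting: F(X, Y, Z) = 2*X**3 + X**2*Y + 2*X**2*Z - 2*X*Y**2 + 3*X*Y*Z - 2*X*Z**2 - Y**3 + 3*Z**3.


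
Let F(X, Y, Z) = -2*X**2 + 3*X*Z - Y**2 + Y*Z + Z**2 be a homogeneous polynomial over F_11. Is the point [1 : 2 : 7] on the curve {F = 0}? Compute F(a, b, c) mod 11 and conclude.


F(1,2,7) ≡ 1 (mod 11); P is NOT on the curve.

Evaluate F(1, 2, 7) term-by-term (mod 11).
  -2*X**2 ↦ -2·1·1·1 = -2
  3*X*Z ↦ 3·1·1·7 = 21
  -Y**2 ↦ -1·1·4·1 = -4
  Y*Z ↦ 1·1·2·7 = 14
  Z**2 ↦ 1·1·1·49 = 49
Sum: F(1, 2, 7) = (-2) + (21) + (-4) + (14) + (49) = 78.
Reducing mod 11: 78 ≡ 1 (mod 11).
Since F(a, b, c) ≡ 1 ≠ 0 (mod 11), P does NOT lie on the curve.


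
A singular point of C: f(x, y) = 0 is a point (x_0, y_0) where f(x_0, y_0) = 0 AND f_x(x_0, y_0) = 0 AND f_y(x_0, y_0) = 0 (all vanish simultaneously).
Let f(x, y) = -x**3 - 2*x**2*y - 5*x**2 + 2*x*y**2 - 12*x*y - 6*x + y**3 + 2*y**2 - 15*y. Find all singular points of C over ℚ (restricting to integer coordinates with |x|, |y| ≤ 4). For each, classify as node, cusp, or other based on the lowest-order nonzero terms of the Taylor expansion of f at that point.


Singular points: {(-2, 1)}; classification: node.

Compute partial derivatives:
  f_x = -3*x**2 - 4*x*y - 10*x + 2*y**2 - 12*y - 6.
  f_y = -2*x**2 + 4*x*y - 12*x + 3*y**2 + 4*y - 15.
Scan x_0 ∈ {−4, ..., 4}. For each x_0, f_y(x_0, y) is a polynomial in y; find its integer roots y ∈ {−4, ..., 4}, then test f_x and f at those candidates.
  x = -4: f_y(-4, y) = 3*y**2 - 12*y + 1; no integer root y with |y| ≤ 4.
  x = -3: f_y(-3, y) = 3*y**2 - 8*y + 3; no integer root y with |y| ≤ 4.
  x = -2: f_y(-2, y) = 3*y**2 - 4*y + 1; vanishes at y ∈ {1}. (-2, 1): f_x = 0, f = 0 — SINGULAR.
  x = -1: f_y(-1, y) = 3*y**2 - 5; no integer root y with |y| ≤ 4.
  x = 0: f_y(0, y) = 3*y**2 + 4*y - 15; vanishes at y ∈ {-3}. (0, -3): f_x = 48 ≠ 0.
  x = 1: f_y(1, y) = 3*y**2 + 8*y - 29; no integer root y with |y| ≤ 4.
  x = 2: f_y(2, y) = 3*y**2 + 12*y - 47; no integer root y with |y| ≤ 4.
  x = 3: f_y(3, y) = 3*y**2 + 16*y - 69; no integer root y with |y| ≤ 4.
  x = 4: f_y(4, y) = 3*y**2 + 20*y - 95; no integer root y with |y| ≤ 4.
Only singular point on the grid: (-2, 1).
Classify: substitute x = -2 + u, y = 1 + v and expand: f = -u**3 - 2*u**2*v - u**2 + 2*u*v**2 + v**3 + v**2.
No constant or linear terms (consistent with a singular point). Quadratic part: -u**2 + v**2. Cubic part: -u**3 - 2*u**2*v + 2*u*v**2 + v**3.
The quadratic part v**2 - u**2 = (v − u)(v + u) splits into two distinct linear factors, so there are two distinct tangent lines y − 1 = ±(x − -2) — this is a node (ordinary double point).
Classification: node.


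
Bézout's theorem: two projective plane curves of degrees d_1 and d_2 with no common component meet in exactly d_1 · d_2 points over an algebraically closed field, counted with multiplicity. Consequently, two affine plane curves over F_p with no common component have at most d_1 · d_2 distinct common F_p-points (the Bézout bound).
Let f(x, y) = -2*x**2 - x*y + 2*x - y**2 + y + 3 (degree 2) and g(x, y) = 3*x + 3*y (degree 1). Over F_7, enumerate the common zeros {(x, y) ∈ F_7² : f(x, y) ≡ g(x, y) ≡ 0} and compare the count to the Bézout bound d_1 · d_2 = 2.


Common zeros: {(5, 2), (6, 1)}; count = 2; Bézout bound = 2.

deg(f) = 2, deg(g) = 1, so Bézout bound = 2.
Scan x ∈ F_7. For each x, list the y ∈ F_7 with f(x, y) ≡ 0 and those with g(x, y) ≡ 0 (mod 7); the common zeros in that column are the intersection.
  x = 0: f ≡ 0 at y ∈ ∅; g ≡ 0 at y ∈ {0}; common: ∅.
  x = 1: f ≡ 0 at y ∈ ∅; g ≡ 0 at y ∈ {6}; common: ∅.
  x = 2: f ≡ 0 at y ∈ {2, 4}; g ≡ 0 at y ∈ {5}; common: ∅.
  x = 3: f ≡ 0 at y ∈ ∅; g ≡ 0 at y ∈ {4}; common: ∅.
  x = 4: f ≡ 0 at y ∈ {0, 4}; g ≡ 0 at y ∈ {3}; common: ∅.
  x = 5: f ≡ 0 at y ∈ {1, 2}; g ≡ 0 at y ∈ {2}; common: {2}.
  x = 6: f ≡ 0 at y ∈ {1}; g ≡ 0 at y ∈ {1}; common: {1}.
Collecting: common zeros = {(5, 2), (6, 1)}, so the count is 2.
Comparison with the Bézout bound: 2 ≤ 2 = deg(f)·deg(g), as expected for curves with no common component (the bound is attained).


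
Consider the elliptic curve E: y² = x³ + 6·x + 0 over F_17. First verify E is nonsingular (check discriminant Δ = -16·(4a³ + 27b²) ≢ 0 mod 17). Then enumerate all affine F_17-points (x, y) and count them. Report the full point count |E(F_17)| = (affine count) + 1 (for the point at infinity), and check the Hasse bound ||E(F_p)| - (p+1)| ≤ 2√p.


Affine points = {(0, 0), (5, 6), (5, 11), (8, 4), (8, 13), (9, 1), (9, 16), (12, 7), (12, 10)}; affine count = 9; |E(F_17)| = 10.

Discriminant check: Δ ∝ 4a³ + 27b² = 4·6³ + 27·0² = 4·216 + 27·0 ≡ 14 (mod 17). Nonzero ⇒ E is nonsingular.
For each x ∈ F_17, compute rhs = x³ + 6·x + 0 mod 17, then count y ∈ F_17 with y² ≡ rhs.
  x = 0: rhs = 0, matching y values: 0 (1 points).
  x = 1: rhs = 7, matching y values: none (0 points).
  x = 2: rhs = 3, matching y values: none (0 points).
  x = 3: rhs = 11, matching y values: none (0 points).
  x = 4: rhs = 3, matching y values: none (0 points).
  x = 5: rhs = 2, matching y values: 6, 11 (2 points).
  x = 6: rhs = 14, matching y values: none (0 points).
  x = 7: rhs = 11, matching y values: none (0 points).
  x = 8: rhs = 16, matching y values: 4, 13 (2 points).
  x = 9: rhs = 1, matching y values: 1, 16 (2 points).
  x = 10: rhs = 6, matching y values: none (0 points).
  x = 11: rhs = 3, matching y values: none (0 points).
  x = 12: rhs = 15, matching y values: 7, 10 (2 points).
  x = 13: rhs = 14, matching y values: none (0 points).
  x = 14: rhs = 6, matching y values: none (0 points).
  x = 15: rhs = 14, matching y values: none (0 points).
  x = 16: rhs = 10, matching y values: none (0 points).
Total affine count: 9.
Full point count |E(F_17)| = 9 + 1 = 10.
Hasse bound: |10 − (17+1)| = |-8| = 8 ≤ 2√17 ≈ 8.2462 ✓.


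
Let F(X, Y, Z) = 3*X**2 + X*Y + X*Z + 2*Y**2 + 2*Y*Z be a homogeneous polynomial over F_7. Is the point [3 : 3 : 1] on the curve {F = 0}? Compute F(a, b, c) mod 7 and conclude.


F(3,3,1) ≡ 0 (mod 7); P is on the curve.

Evaluate F(3, 3, 1) term-by-term (mod 7).
  3*X**2 ↦ 3·9·1·1 = 27
  X*Y ↦ 1·3·3·1 = 9
  X*Z ↦ 1·3·1·1 = 3
  2*Y**2 ↦ 2·1·9·1 = 18
  2*Y*Z ↦ 2·1·3·1 = 6
Sum: F(3, 3, 1) = (27) + (9) + (3) + (18) + (6) = 63.
Reducing mod 7: 63 ≡ 0 (mod 7).
Since F(a, b, c) ≡ 0 (mod 7), P lies on the curve.


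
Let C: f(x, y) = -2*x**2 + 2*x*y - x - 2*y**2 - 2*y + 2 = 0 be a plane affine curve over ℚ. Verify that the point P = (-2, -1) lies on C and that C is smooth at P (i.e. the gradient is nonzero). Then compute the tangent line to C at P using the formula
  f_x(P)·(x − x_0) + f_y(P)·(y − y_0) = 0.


Tangent line at P: 5*x - 2*y + 8 = 0.

Step 1: f(-2, -1) = 0, so P lies on C.
Step 2: partial derivatives
  f_x(x, y) = -4*x + 2*y - 1, f_y(x, y) = 2*x - 4*y - 2.
  f_x(P) = 5, f_y(P) = -2 (gradient nonzero, so P is smooth).
Step 3: tangent line at P: 5·(x − -2) + -2·(y − -1) = 0.
Expanding: 5*x - 2*y + 8 = 0.


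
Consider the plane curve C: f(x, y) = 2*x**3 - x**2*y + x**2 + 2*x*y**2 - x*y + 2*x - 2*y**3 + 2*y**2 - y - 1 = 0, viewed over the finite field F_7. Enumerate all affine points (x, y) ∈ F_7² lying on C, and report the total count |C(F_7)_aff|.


Affine F_7-points: {(1, 5), (2, 5), (3, 6), (4, 2), (5, 3), (5, 4), (5, 6), (6, 1), (6, 5)}; count = 9.

For each of the 49 pairs (x, y) ∈ F_7², evaluate f(x, y) mod 7. Record the zeros.
  x = 0: [0↦6, 1↦5, 2↦3, 3↦2, 4↦4, 5↦4, 6↦4]  zeros at y ∈ ∅
  x = 1: [0↦4, 1↦3, 2↦5, 3↦5, 4↦5, 5↦0, 6↦6]  zeros at y ∈ {5}
  x = 2: [0↦2, 1↦6, 2↦3, 3↦2, 4↦5, 5↦0, 6↦3]  zeros at y ∈ {5}
  x = 3: [0↦5, 1↦5, 2↦2, 3↦5, 4↦2, 5↦2, 6↦0]  zeros at y ∈ {6}
  x = 4: [0↦4, 1↦5, 2↦0, 3↦5, 4↦1, 5↦4, 6↦2]  zeros at y ∈ {2}
  x = 5: [0↦4, 1↦4, 2↦2, 3↦0, 4↦0, 5↦4, 6↦0]  zeros at y ∈ {3, 4, 6}
  x = 6: [0↦3, 1↦0, 2↦6, 3↦2, 4↦4, 5↦0, 6↦6]  zeros at y ∈ {1, 5}
Collecting zeros: affine points = {(1, 5), (2, 5), (3, 6), (4, 2), (5, 3), (5, 4), (5, 6), (6, 1), (6, 5)}.
Total count |C(F_7)_aff| = 9.


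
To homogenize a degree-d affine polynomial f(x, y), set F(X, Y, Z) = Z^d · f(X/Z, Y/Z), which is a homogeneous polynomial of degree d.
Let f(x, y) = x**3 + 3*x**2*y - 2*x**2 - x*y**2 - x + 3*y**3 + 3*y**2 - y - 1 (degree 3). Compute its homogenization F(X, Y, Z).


F(X, Y, Z) = X**3 + 3*X**2*Y - 2*X**2*Z - X*Y**2 - X*Z**2 + 3*Y**3 + 3*Y**2*Z - Y*Z**2 - Z**3

deg(f) = 3.
Substitute x = X/Z, y = Y/Z into f, then multiply by Z^3.
  monomial 1·x^3·y^0 ↦ 1·X^3·Y^0·Z^0.
  monomial 3·x^2·y^1 ↦ 3·X^2·Y^1·Z^0.
  monomial -2·x^2·y^0 ↦ -2·X^2·Y^0·Z^1.
  monomial -1·x^1·y^2 ↦ -1·X^1·Y^2·Z^0.
  monomial -1·x^1·y^0 ↦ -1·X^1·Y^0·Z^2.
  monomial 3·x^0·y^3 ↦ 3·X^0·Y^3·Z^0.
  monomial 3·x^0·y^2 ↦ 3·X^0·Y^2·Z^1.
  monomial -1·x^0·y^1 ↦ -1·X^0·Y^1·Z^2.
  monomial -1·x^0·y^0 ↦ -1·X^0·Y^0·Z^3.
Collecting: F(X, Y, Z) = X**3 + 3*X**2*Y - 2*X**2*Z - X*Y**2 - X*Z**2 + 3*Y**3 + 3*Y**2*Z - Y*Z**2 - Z**3.


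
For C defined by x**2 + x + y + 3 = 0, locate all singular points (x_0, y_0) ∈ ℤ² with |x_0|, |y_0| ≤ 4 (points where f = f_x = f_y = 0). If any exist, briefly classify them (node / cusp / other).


No singular points in the scanned grid; C is smooth there.

Compute partial derivatives:
  f_x = 2*x + 1.
  f_y = 1.
f_y = 1 is a nonzero constant, so f_y never vanishes: no point (x, y) can satisfy f = f_x = f_y = 0. In particular no (x, y) ∈ {−4, ..., 4}² is singular; the curve is smooth.


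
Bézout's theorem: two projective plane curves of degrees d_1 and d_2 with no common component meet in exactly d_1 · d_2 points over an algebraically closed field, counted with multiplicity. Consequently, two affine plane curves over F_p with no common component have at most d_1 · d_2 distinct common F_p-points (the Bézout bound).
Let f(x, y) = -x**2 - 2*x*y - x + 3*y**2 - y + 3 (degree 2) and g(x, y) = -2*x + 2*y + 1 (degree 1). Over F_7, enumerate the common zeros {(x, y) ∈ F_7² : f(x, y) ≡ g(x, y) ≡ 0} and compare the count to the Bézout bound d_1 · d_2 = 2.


Common zeros: {(5, 1)}; count = 1; Bézout bound = 2.

deg(f) = 2, deg(g) = 1, so Bézout bound = 2.
Scan x ∈ F_7. For each x, list the y ∈ F_7 with f(x, y) ≡ 0 and those with g(x, y) ≡ 0 (mod 7); the common zeros in that column are the intersection.
  x = 0: f ≡ 0 at y ∈ {6}; g ≡ 0 at y ∈ {3}; common: ∅.
  x = 1: f ≡ 0 at y ∈ {2, 6}; g ≡ 0 at y ∈ {4}; common: ∅.
  x = 2: f ≡ 0 at y ∈ ∅; g ≡ 0 at y ∈ {5}; common: ∅.
  x = 3: f ≡ 0 at y ∈ ∅; g ≡ 0 at y ∈ {6}; common: ∅.
  x = 4: f ≡ 0 at y ∈ ∅; g ≡ 0 at y ∈ {0}; common: ∅.
  x = 5: f ≡ 0 at y ∈ {1, 5}; g ≡ 0 at y ∈ {1}; common: {1}.
  x = 6: f ≡ 0 at y ∈ {1}; g ≡ 0 at y ∈ {2}; common: ∅.
Collecting: common zeros = {(5, 1)}, so the count is 1.
Comparison with the Bézout bound: 1 ≤ 2 = deg(f)·deg(g), as expected for curves with no common component (the affine F_7-count falls short of the bound because intersections may lie at infinity, over extension fields, or carry multiplicity).


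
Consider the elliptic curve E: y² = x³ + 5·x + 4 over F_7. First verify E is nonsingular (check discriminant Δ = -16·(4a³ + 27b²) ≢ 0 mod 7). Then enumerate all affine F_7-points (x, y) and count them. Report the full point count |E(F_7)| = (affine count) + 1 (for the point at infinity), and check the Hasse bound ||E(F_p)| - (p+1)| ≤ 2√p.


Affine points = {(0, 2), (0, 5), (2, 1), (2, 6), (3, 2), (3, 5), (4, 2), (4, 5), (5, 0)}; affine count = 9; |E(F_7)| = 10.

Discriminant check: Δ ∝ 4a³ + 27b² = 4·5³ + 27·4² = 4·125 + 27·16 ≡ 1 (mod 7). Nonzero ⇒ E is nonsingular.
For each x ∈ F_7, compute rhs = x³ + 5·x + 4 mod 7, then count y ∈ F_7 with y² ≡ rhs.
  x = 0: rhs = 4, matching y values: 2, 5 (2 points).
  x = 1: rhs = 3, matching y values: none (0 points).
  x = 2: rhs = 1, matching y values: 1, 6 (2 points).
  x = 3: rhs = 4, matching y values: 2, 5 (2 points).
  x = 4: rhs = 4, matching y values: 2, 5 (2 points).
  x = 5: rhs = 0, matching y values: 0 (1 points).
  x = 6: rhs = 5, matching y values: none (0 points).
Total affine count: 9.
Full point count |E(F_7)| = 9 + 1 = 10.
Hasse bound: |10 − (7+1)| = |2| = 2 ≤ 2√7 ≈ 5.2915 ✓.


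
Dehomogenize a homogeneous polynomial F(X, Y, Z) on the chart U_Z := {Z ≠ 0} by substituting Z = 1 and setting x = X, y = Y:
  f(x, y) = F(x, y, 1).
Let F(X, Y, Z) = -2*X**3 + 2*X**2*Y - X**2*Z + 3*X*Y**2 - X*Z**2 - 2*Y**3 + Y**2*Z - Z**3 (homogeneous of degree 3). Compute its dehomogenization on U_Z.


f(x, y) = -2*x**3 + 2*x**2*y - x**2 + 3*x*y**2 - x - 2*y**3 + y**2 - 1

On U_Z we set Z = 1. Each monomial c·X^i·Y^j·Z^k in F becomes c·x^i·y^j·1^k = c·x^i·y^j.
Substituting Z = 1: F(X, Y, 1) = -2*x**3 + 2*x**2*y - x**2 + 3*x*y**2 - x - 2*y**3 + y**2 - 1.
Note: deg(f) ≤ deg(F) = 3; strict inequality happens when F is divisible by Z (lost terms).


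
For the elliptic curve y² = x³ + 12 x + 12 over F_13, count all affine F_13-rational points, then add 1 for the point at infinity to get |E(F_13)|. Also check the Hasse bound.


Affine points = {(0, 5), (0, 8), (1, 5), (1, 8), (3, 6), (3, 7), (6, 1), (6, 12), (7, 6), (7, 7), (8, 3), (8, 10), (9, 2), (9, 11), (10, 1), (10, 12), (12, 5), (12, 8)}; affine count = 18; |E(F_13)| = 19.

Discriminant check: Δ ∝ 4a³ + 27b² = 4·12³ + 27·12² = 4·1728 + 27·144 ≡ 10 (mod 13). Nonzero ⇒ E is nonsingular.
For each x ∈ F_13, compute rhs = x³ + 12·x + 12 mod 13, then count y ∈ F_13 with y² ≡ rhs.
  x = 0: rhs = 12, matching y values: 5, 8 (2 points).
  x = 1: rhs = 12, matching y values: 5, 8 (2 points).
  x = 2: rhs = 5, matching y values: none (0 points).
  x = 3: rhs = 10, matching y values: 6, 7 (2 points).
  x = 4: rhs = 7, matching y values: none (0 points).
  x = 5: rhs = 2, matching y values: none (0 points).
  x = 6: rhs = 1, matching y values: 1, 12 (2 points).
  x = 7: rhs = 10, matching y values: 6, 7 (2 points).
  x = 8: rhs = 9, matching y values: 3, 10 (2 points).
  x = 9: rhs = 4, matching y values: 2, 11 (2 points).
  x = 10: rhs = 1, matching y values: 1, 12 (2 points).
  x = 11: rhs = 6, matching y values: none (0 points).
  x = 12: rhs = 12, matching y values: 5, 8 (2 points).
Total affine count: 18.
Full point count |E(F_13)| = 18 + 1 = 19.
Hasse bound: |19 − (13+1)| = |5| = 5 ≤ 2√13 ≈ 7.2111 ✓.


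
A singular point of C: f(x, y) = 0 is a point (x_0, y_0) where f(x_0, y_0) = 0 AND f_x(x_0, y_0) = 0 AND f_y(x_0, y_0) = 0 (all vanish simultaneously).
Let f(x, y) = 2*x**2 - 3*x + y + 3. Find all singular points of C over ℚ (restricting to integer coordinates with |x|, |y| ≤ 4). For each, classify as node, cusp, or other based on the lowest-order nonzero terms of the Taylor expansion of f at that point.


No singular points in the scanned grid; C is smooth there.

Compute partial derivatives:
  f_x = 4*x - 3.
  f_y = 1.
f_y = 1 is a nonzero constant, so f_y never vanishes: no point (x, y) can satisfy f = f_x = f_y = 0. In particular no (x, y) ∈ {−4, ..., 4}² is singular; the curve is smooth.


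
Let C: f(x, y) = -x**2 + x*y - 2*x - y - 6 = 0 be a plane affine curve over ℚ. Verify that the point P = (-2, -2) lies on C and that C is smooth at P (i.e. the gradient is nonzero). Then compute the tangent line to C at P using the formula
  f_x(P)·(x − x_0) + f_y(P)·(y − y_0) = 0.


Tangent line at P: -3*y - 6 = 0.

Step 1: f(-2, -2) = 0, so P lies on C.
Step 2: partial derivatives
  f_x(x, y) = -2*x + y - 2, f_y(x, y) = x - 1.
  f_x(P) = 0, f_y(P) = -3 (gradient nonzero, so P is smooth).
Step 3: tangent line at P: 0·(x − -2) + -3·(y − -2) = 0.
Expanding: -3*y - 6 = 0.


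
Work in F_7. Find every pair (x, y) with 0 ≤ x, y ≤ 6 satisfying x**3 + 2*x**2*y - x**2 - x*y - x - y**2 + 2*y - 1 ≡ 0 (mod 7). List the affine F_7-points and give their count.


Affine F_7-points: {(0, 1), (1, 1), (1, 2), (3, 0), (3, 3), (4, 4), (4, 5), (5, 1), (5, 4)}; count = 9.

For each of the 49 pairs (x, y) ∈ F_7², evaluate f(x, y) mod 7. Record the zeros.
  x = 0: [0↦6, 1↦0, 2↦6, 3↦3, 4↦5, 5↦5, 6↦3]  zeros at y ∈ {1}
  x = 1: [0↦5, 1↦0, 2↦0, 3↦5, 4↦1, 5↦2, 6↦1]  zeros at y ∈ {1, 2}
  x = 2: [0↦1, 1↦1, 2↦6, 3↦2, 4↦3, 5↦2, 6↦6]  zeros at y ∈ ∅
  x = 3: [0↦0, 1↦2, 2↦2, 3↦0, 4↦3, 5↦4, 6↦3]  zeros at y ∈ {0, 3}
  x = 4: [0↦1, 1↦2, 2↦1, 3↦5, 4↦0, 5↦0, 6↦5]  zeros at y ∈ {4, 5}
  x = 5: [0↦3, 1↦0, 2↦2, 3↦2, 4↦0, 5↦3, 6↦4]  zeros at y ∈ {1, 4}
  x = 6: [0↦5, 1↦2, 2↦4, 3↦4, 4↦2, 5↦5, 6↦6]  zeros at y ∈ ∅
Collecting zeros: affine points = {(0, 1), (1, 1), (1, 2), (3, 0), (3, 3), (4, 4), (4, 5), (5, 1), (5, 4)}.
Total count |C(F_7)_aff| = 9.


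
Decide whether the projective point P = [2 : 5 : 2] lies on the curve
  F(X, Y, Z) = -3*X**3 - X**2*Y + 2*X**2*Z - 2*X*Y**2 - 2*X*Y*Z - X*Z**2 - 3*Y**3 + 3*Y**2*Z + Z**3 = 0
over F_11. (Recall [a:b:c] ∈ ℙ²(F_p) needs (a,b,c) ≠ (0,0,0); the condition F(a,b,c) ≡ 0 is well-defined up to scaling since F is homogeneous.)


F(2,5,2) ≡ 3 (mod 11); P is NOT on the curve.

Evaluate F(2, 5, 2) term-by-term (mod 11).
  -3*X**3 ↦ -3·8·1·1 = -24
  -X**2*Y ↦ -1·4·5·1 = -20
  2*X**2*Z ↦ 2·4·1·2 = 16
  -2*X*Y**2 ↦ -2·2·25·1 = -100
  -2*X*Y*Z ↦ -2·2·5·2 = -40
  -X*Z**2 ↦ -1·2·1·4 = -8
  -3*Y**3 ↦ -3·1·125·1 = -375
  3*Y**2*Z ↦ 3·1·25·2 = 150
  Z**3 ↦ 1·1·1·8 = 8
Sum: F(2, 5, 2) = (-24) + (-20) + (16) + (-100) + (-40) + (-8) + (-375) + (150) + (8) = -393.
Reducing mod 11: -393 ≡ 3 (mod 11).
Since F(a, b, c) ≡ 3 ≠ 0 (mod 11), P does NOT lie on the curve.


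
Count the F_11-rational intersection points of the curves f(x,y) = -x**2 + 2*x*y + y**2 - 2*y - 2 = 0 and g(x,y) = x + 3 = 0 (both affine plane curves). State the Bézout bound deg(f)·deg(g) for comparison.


Common zeros: {(8, 0), (8, 8)}; count = 2; Bézout bound = 2.

deg(f) = 2, deg(g) = 1, so Bézout bound = 2.
Scan x ∈ F_11. For each x, list the y ∈ F_11 with f(x, y) ≡ 0 and those with g(x, y) ≡ 0 (mod 11); the common zeros in that column are the intersection.
  x = 0: f ≡ 0 at y ∈ {6, 7}; g ≡ 0 at y ∈ ∅; common: ∅.
  x = 1: f ≡ 0 at y ∈ {5, 6}; g ≡ 0 at y ∈ ∅; common: ∅.
  x = 2: f ≡ 0 at y ∈ ∅; g ≡ 0 at y ∈ ∅; common: ∅.
  x = 3: f ≡ 0 at y ∈ {0, 7}; g ≡ 0 at y ∈ ∅; common: ∅.
  x = 4: f ≡ 0 at y ∈ {1, 4}; g ≡ 0 at y ∈ ∅; common: ∅.
  x = 5: f ≡ 0 at y ∈ ∅; g ≡ 0 at y ∈ ∅; common: ∅.
  x = 6: f ≡ 0 at y ∈ ∅; g ≡ 0 at y ∈ ∅; common: ∅.
  x = 7: f ≡ 0 at y ∈ ∅; g ≡ 0 at y ∈ ∅; common: ∅.
  x = 8: f ≡ 0 at y ∈ {0, 8}; g ≡ 0 at y ∈ {0, 1, 2, 3, 4, 5, 6, 7, 8, 9, 10}; common: {0, 8}.
  x = 9: f ≡ 0 at y ∈ {1, 5}; g ≡ 0 at y ∈ ∅; common: ∅.
  x = 10: f ≡ 0 at y ∈ ∅; g ≡ 0 at y ∈ ∅; common: ∅.
Collecting: common zeros = {(8, 0), (8, 8)}, so the count is 2.
Comparison with the Bézout bound: 2 ≤ 2 = deg(f)·deg(g), as expected for curves with no common component (the bound is attained).


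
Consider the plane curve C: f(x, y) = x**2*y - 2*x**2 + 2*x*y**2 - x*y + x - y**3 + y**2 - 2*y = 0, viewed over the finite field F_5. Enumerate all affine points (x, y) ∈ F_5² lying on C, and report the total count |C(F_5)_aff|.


Affine F_5-points: {(0, 0), (1, 4), (2, 4), (3, 0), (3, 1), (4, 1), (4, 2)}; count = 7.

For each of the 25 pairs (x, y) ∈ F_5², evaluate f(x, y) mod 5. Record the zeros.
  x = 0: [0↦0, 1↦3, 2↦2, 3↦1, 4↦4]  zeros at y ∈ {0}
  x = 1: [0↦4, 1↦4, 2↦4, 3↦3, 4↦0]  zeros at y ∈ {4}
  x = 2: [0↦4, 1↦3, 2↦1, 3↦2, 4↦0]  zeros at y ∈ {4}
  x = 3: [0↦0, 1↦0, 2↦3, 3↦3, 4↦4]  zeros at y ∈ {0, 1}
  x = 4: [0↦2, 1↦0, 2↦0, 3↦1, 4↦2]  zeros at y ∈ {1, 2}
Collecting zeros: affine points = {(0, 0), (1, 4), (2, 4), (3, 0), (3, 1), (4, 1), (4, 2)}.
Total count |C(F_5)_aff| = 7.


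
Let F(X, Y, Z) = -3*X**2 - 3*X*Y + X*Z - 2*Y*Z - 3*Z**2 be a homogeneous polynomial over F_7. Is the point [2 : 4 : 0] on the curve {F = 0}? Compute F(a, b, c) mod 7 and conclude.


F(2,4,0) ≡ 6 (mod 7); P is NOT on the curve.

Evaluate F(2, 4, 0) term-by-term (mod 7).
  -3*X**2 ↦ -3·4·1·1 = -12
  -3*X*Y ↦ -3·2·4·1 = -24
  X*Z ↦ 1·2·1·0 = 0
  -2*Y*Z ↦ -2·1·4·0 = 0
  -3*Z**2 ↦ -3·1·1·0 = 0
Sum: F(2, 4, 0) = (-12) + (-24) + (0) + (0) + (0) = -36.
Reducing mod 7: -36 ≡ 6 (mod 7).
Since F(a, b, c) ≡ 6 ≠ 0 (mod 7), P does NOT lie on the curve.


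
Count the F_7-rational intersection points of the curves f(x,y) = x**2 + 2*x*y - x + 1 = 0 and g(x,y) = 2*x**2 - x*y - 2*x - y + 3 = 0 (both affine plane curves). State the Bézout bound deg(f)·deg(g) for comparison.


Common zeros: {(6, 5)}; count = 1; Bézout bound = 4.

deg(f) = 2, deg(g) = 2, so Bézout bound = 4.
Scan x ∈ F_7. For each x, list the y ∈ F_7 with f(x, y) ≡ 0 and those with g(x, y) ≡ 0 (mod 7); the common zeros in that column are the intersection.
  x = 0: f ≡ 0 at y ∈ ∅; g ≡ 0 at y ∈ {3}; common: ∅.
  x = 1: f ≡ 0 at y ∈ {3}; g ≡ 0 at y ∈ {5}; common: ∅.
  x = 2: f ≡ 0 at y ∈ {1}; g ≡ 0 at y ∈ {0}; common: ∅.
  x = 3: f ≡ 0 at y ∈ {0}; g ≡ 0 at y ∈ {2}; common: ∅.
  x = 4: f ≡ 0 at y ∈ {1}; g ≡ 0 at y ∈ {4}; common: ∅.
  x = 5: f ≡ 0 at y ∈ {0}; g ≡ 0 at y ∈ {6}; common: ∅.
  x = 6: f ≡ 0 at y ∈ {5}; g ≡ 0 at y ∈ {0, 1, 2, 3, 4, 5, 6}; common: {5}.
Collecting: common zeros = {(6, 5)}, so the count is 1.
Comparison with the Bézout bound: 1 ≤ 4 = deg(f)·deg(g), as expected for curves with no common component (the affine F_7-count falls short of the bound because intersections may lie at infinity, over extension fields, or carry multiplicity).


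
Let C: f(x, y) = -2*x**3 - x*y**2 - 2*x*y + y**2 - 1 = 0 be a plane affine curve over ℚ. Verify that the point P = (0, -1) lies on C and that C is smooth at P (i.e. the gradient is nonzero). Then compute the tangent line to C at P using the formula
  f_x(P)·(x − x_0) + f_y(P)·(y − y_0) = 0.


Tangent line at P: x - 2*y - 2 = 0.

Step 1: f(0, -1) = 0, so P lies on C.
Step 2: partial derivatives
  f_x(x, y) = -6*x**2 - y**2 - 2*y, f_y(x, y) = -2*x*y - 2*x + 2*y.
  f_x(P) = 1, f_y(P) = -2 (gradient nonzero, so P is smooth).
Step 3: tangent line at P: 1·(x − 0) + -2·(y − -1) = 0.
Expanding: x - 2*y - 2 = 0.


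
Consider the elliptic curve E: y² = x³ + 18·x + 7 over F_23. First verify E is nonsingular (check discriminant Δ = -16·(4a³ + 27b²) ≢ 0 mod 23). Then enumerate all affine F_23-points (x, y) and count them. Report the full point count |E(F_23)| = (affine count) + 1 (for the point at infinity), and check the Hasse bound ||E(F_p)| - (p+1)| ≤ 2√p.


Affine points = {(1, 7), (1, 16), (6, 3), (6, 20), (7, 4), (7, 19), (9, 1), (9, 22), (11, 8), (11, 15), (13, 0), (14, 6), (14, 17), (15, 8), (15, 15), (19, 3), (19, 20), (20, 8), (20, 15), (21, 3), (21, 20)}; affine count = 21; |E(F_23)| = 22.

Discriminant check: Δ ∝ 4a³ + 27b² = 4·18³ + 27·7² = 4·5832 + 27·49 ≡ 18 (mod 23). Nonzero ⇒ E is nonsingular.
For each x ∈ F_23, compute rhs = x³ + 18·x + 7 mod 23, then count y ∈ F_23 with y² ≡ rhs.
  x = 0: rhs = 7, matching y values: none (0 points).
  x = 1: rhs = 3, matching y values: 7, 16 (2 points).
  x = 2: rhs = 5, matching y values: none (0 points).
  x = 3: rhs = 19, matching y values: none (0 points).
  x = 4: rhs = 5, matching y values: none (0 points).
  x = 5: rhs = 15, matching y values: none (0 points).
  x = 6: rhs = 9, matching y values: 3, 20 (2 points).
  x = 7: rhs = 16, matching y values: 4, 19 (2 points).
  x = 8: rhs = 19, matching y values: none (0 points).
  x = 9: rhs = 1, matching y values: 1, 22 (2 points).
  x = 10: rhs = 14, matching y values: none (0 points).
  x = 11: rhs = 18, matching y values: 8, 15 (2 points).
  x = 12: rhs = 19, matching y values: none (0 points).
  x = 13: rhs = 0, matching y values: 0 (1 points).
  x = 14: rhs = 13, matching y values: 6, 17 (2 points).
  x = 15: rhs = 18, matching y values: 8, 15 (2 points).
  x = 16: rhs = 21, matching y values: none (0 points).
  x = 17: rhs = 5, matching y values: none (0 points).
  x = 18: rhs = 22, matching y values: none (0 points).
  x = 19: rhs = 9, matching y values: 3, 20 (2 points).
  x = 20: rhs = 18, matching y values: 8, 15 (2 points).
  x = 21: rhs = 9, matching y values: 3, 20 (2 points).
  x = 22: rhs = 11, matching y values: none (0 points).
Total affine count: 21.
Full point count |E(F_23)| = 21 + 1 = 22.
Hasse bound: |22 − (23+1)| = |-2| = 2 ≤ 2√23 ≈ 9.5917 ✓.


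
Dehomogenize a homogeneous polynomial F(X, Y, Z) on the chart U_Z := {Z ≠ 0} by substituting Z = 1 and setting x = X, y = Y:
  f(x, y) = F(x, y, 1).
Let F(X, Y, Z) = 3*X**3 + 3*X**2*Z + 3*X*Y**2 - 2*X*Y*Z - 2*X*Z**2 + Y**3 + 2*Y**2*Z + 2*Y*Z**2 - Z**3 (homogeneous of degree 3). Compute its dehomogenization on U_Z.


f(x, y) = 3*x**3 + 3*x**2 + 3*x*y**2 - 2*x*y - 2*x + y**3 + 2*y**2 + 2*y - 1

On U_Z we set Z = 1. Each monomial c·X^i·Y^j·Z^k in F becomes c·x^i·y^j·1^k = c·x^i·y^j.
Substituting Z = 1: F(X, Y, 1) = 3*x**3 + 3*x**2 + 3*x*y**2 - 2*x*y - 2*x + y**3 + 2*y**2 + 2*y - 1.
Note: deg(f) ≤ deg(F) = 3; strict inequality happens when F is divisible by Z (lost terms).


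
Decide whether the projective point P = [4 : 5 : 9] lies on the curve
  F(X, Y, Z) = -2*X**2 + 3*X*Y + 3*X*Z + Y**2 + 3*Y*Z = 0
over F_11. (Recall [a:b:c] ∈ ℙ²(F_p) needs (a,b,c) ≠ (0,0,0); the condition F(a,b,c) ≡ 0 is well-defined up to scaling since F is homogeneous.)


F(4,5,9) ≡ 10 (mod 11); P is NOT on the curve.

Evaluate F(4, 5, 9) term-by-term (mod 11).
  -2*X**2 ↦ -2·16·1·1 = -32
  3*X*Y ↦ 3·4·5·1 = 60
  3*X*Z ↦ 3·4·1·9 = 108
  Y**2 ↦ 1·1·25·1 = 25
  3*Y*Z ↦ 3·1·5·9 = 135
Sum: F(4, 5, 9) = (-32) + (60) + (108) + (25) + (135) = 296.
Reducing mod 11: 296 ≡ 10 (mod 11).
Since F(a, b, c) ≡ 10 ≠ 0 (mod 11), P does NOT lie on the curve.


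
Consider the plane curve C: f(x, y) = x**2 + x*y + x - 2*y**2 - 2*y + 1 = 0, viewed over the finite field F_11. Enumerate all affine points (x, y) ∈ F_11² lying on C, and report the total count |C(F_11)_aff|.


Affine F_11-points: {(0, 2), (0, 8), (1, 1), (1, 4), (2, 3), (2, 8), (5, 3), (5, 4), (8, 1), (8, 2)}; count = 10.

For each of the 121 pairs (x, y) ∈ F_11², evaluate f(x, y) mod 11. Record the zeros.
  x = 0: [0↦1, 1↦8, 2↦0, 3↦10, 4↦5, 5↦7, 6↦5, 7↦10, 8↦0, 9↦8, 10↦1]  zeros at y ∈ {2, 8}
  x = 1: [0↦3, 1↦0, 2↦4, 3↦4, 4↦0, 5↦3, 6↦2, 7↦8, 8↦10, 9↦8, 10↦2]  zeros at y ∈ {1, 4}
  x = 2: [0↦7, 1↦5, 2↦10, 3↦0, 4↦8, 5↦1, 6↦1, 7↦8, 8↦0, 9↦10, 10↦5]  zeros at y ∈ {3, 8}
  x = 3: [0↦2, 1↦1, 2↦7, 3↦9, 4↦7, 5↦1, 6↦2, 7↦10, 8↦3, 9↦3, 10↦10]  zeros at y ∈ ∅
  x = 4: [0↦10, 1↦10, 2↦6, 3↦9, 4↦8, 5↦3, 6↦5, 7↦3, 8↦8, 9↦9, 10↦6]  zeros at y ∈ ∅
  x = 5: [0↦9, 1↦10, 2↦7, 3↦0, 4↦0, 5↦7, 6↦10, 7↦9, 8↦4, 9↦6, 10↦4]  zeros at y ∈ {3, 4}
  x = 6: [0↦10, 1↦1, 2↦10, 3↦4, 4↦5, 5↦2, 6↦6, 7↦6, 8↦2, 9↦5, 10↦4]  zeros at y ∈ ∅
  x = 7: [0↦2, 1↦5, 2↦4, 3↦10, 4↦1, 5↦10, 6↦4, 7↦5, 8↦2, 9↦6, 10↦6]  zeros at y ∈ ∅
  x = 8: [0↦7, 1↦0, 2↦0, 3↦7, 4↦10, 5↦9, 6↦4, 7↦6, 8↦4, 9↦9, 10↦10]  zeros at y ∈ {1, 2}
  x = 9: [0↦3, 1↦8, 2↦9, 3↦6, 4↦10, 5↦10, 6↦6, 7↦9, 8↦8, 9↦3, 10↦5]  zeros at y ∈ ∅
  x = 10: [0↦1, 1↦7, 2↦9, 3↦7, 4↦1, 5↦2, 6↦10, 7↦3, 8↦3, 9↦10, 10↦2]  zeros at y ∈ ∅
Collecting zeros: affine points = {(0, 2), (0, 8), (1, 1), (1, 4), (2, 3), (2, 8), (5, 3), (5, 4), (8, 1), (8, 2)}.
Total count |C(F_11)_aff| = 10.


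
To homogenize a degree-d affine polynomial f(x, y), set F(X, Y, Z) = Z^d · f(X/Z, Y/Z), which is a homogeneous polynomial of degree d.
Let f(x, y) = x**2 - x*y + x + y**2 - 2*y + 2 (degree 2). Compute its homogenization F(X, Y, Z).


F(X, Y, Z) = X**2 - X*Y + X*Z + Y**2 - 2*Y*Z + 2*Z**2

deg(f) = 2.
Substitute x = X/Z, y = Y/Z into f, then multiply by Z^2.
  monomial 1·x^2·y^0 ↦ 1·X^2·Y^0·Z^0.
  monomial -1·x^1·y^1 ↦ -1·X^1·Y^1·Z^0.
  monomial 1·x^1·y^0 ↦ 1·X^1·Y^0·Z^1.
  monomial 1·x^0·y^2 ↦ 1·X^0·Y^2·Z^0.
  monomial -2·x^0·y^1 ↦ -2·X^0·Y^1·Z^1.
  monomial 2·x^0·y^0 ↦ 2·X^0·Y^0·Z^2.
Collecting: F(X, Y, Z) = X**2 - X*Y + X*Z + Y**2 - 2*Y*Z + 2*Z**2.


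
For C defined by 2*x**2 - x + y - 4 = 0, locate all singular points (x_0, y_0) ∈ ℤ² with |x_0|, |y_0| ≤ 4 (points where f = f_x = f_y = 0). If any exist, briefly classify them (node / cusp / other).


No singular points in the scanned grid; C is smooth there.

Compute partial derivatives:
  f_x = 4*x - 1.
  f_y = 1.
f_y = 1 is a nonzero constant, so f_y never vanishes: no point (x, y) can satisfy f = f_x = f_y = 0. In particular no (x, y) ∈ {−4, ..., 4}² is singular; the curve is smooth.


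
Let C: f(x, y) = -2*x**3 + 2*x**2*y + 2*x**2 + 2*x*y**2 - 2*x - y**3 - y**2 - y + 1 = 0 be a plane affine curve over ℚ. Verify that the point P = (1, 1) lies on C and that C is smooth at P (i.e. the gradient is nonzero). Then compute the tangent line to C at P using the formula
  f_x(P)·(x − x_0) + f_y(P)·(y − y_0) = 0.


Tangent line at P: 2*x - 2 = 0.

Step 1: f(1, 1) = 0, so P lies on C.
Step 2: partial derivatives
  f_x(x, y) = -6*x**2 + 4*x*y + 4*x + 2*y**2 - 2, f_y(x, y) = 2*x**2 + 4*x*y - 3*y**2 - 2*y - 1.
  f_x(P) = 2, f_y(P) = 0 (gradient nonzero, so P is smooth).
Step 3: tangent line at P: 2·(x − 1) + 0·(y − 1) = 0.
Expanding: 2*x - 2 = 0.


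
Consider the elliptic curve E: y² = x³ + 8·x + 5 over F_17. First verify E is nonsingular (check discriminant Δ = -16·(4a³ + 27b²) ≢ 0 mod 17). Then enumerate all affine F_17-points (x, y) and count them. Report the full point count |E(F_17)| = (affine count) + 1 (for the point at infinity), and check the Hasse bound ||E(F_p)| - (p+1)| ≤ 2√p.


Affine points = {(4, 4), (4, 13), (5, 0), (7, 8), (7, 9), (11, 8), (11, 9), (15, 7), (15, 10), (16, 8), (16, 9)}; affine count = 11; |E(F_17)| = 12.

Discriminant check: Δ ∝ 4a³ + 27b² = 4·8³ + 27·5² = 4·512 + 27·25 ≡ 3 (mod 17). Nonzero ⇒ E is nonsingular.
For each x ∈ F_17, compute rhs = x³ + 8·x + 5 mod 17, then count y ∈ F_17 with y² ≡ rhs.
  x = 0: rhs = 5, matching y values: none (0 points).
  x = 1: rhs = 14, matching y values: none (0 points).
  x = 2: rhs = 12, matching y values: none (0 points).
  x = 3: rhs = 5, matching y values: none (0 points).
  x = 4: rhs = 16, matching y values: 4, 13 (2 points).
  x = 5: rhs = 0, matching y values: 0 (1 points).
  x = 6: rhs = 14, matching y values: none (0 points).
  x = 7: rhs = 13, matching y values: 8, 9 (2 points).
  x = 8: rhs = 3, matching y values: none (0 points).
  x = 9: rhs = 7, matching y values: none (0 points).
  x = 10: rhs = 14, matching y values: none (0 points).
  x = 11: rhs = 13, matching y values: 8, 9 (2 points).
  x = 12: rhs = 10, matching y values: none (0 points).
  x = 13: rhs = 11, matching y values: none (0 points).
  x = 14: rhs = 5, matching y values: none (0 points).
  x = 15: rhs = 15, matching y values: 7, 10 (2 points).
  x = 16: rhs = 13, matching y values: 8, 9 (2 points).
Total affine count: 11.
Full point count |E(F_17)| = 11 + 1 = 12.
Hasse bound: |12 − (17+1)| = |-6| = 6 ≤ 2√17 ≈ 8.2462 ✓.


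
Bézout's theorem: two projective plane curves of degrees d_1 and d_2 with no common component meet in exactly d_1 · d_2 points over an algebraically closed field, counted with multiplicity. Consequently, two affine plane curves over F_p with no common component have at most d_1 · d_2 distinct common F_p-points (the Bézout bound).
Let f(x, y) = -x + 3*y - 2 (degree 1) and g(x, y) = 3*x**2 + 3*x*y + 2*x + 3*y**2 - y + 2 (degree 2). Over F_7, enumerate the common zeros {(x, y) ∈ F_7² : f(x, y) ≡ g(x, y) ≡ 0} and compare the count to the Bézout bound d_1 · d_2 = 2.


Common zeros: ∅; count = 0; Bézout bound = 2.

deg(f) = 1, deg(g) = 2, so Bézout bound = 2.
Scan x ∈ F_7. For each x, list the y ∈ F_7 with f(x, y) ≡ 0 and those with g(x, y) ≡ 0 (mod 7); the common zeros in that column are the intersection.
  x = 0: f ≡ 0 at y ∈ {3}; g ≡ 0 at y ∈ ∅; common: ∅.
  x = 1: f ≡ 0 at y ∈ {1}; g ≡ 0 at y ∈ {0, 4}; common: ∅.
  x = 2: f ≡ 0 at y ∈ {6}; g ≡ 0 at y ∈ ∅; common: ∅.
  x = 3: f ≡ 0 at y ∈ {4}; g ≡ 0 at y ∈ {0, 2}; common: ∅.
  x = 4: f ≡ 0 at y ∈ {2}; g ≡ 0 at y ∈ ∅; common: ∅.
  x = 5: f ≡ 0 at y ∈ {0}; g ≡ 0 at y ∈ ∅; common: ∅.
  x = 6: f ≡ 0 at y ∈ {5}; g ≡ 0 at y ∈ {2, 4}; common: ∅.
Collecting: common zeros = ∅, so the count is 0.
Comparison with the Bézout bound: 0 ≤ 2 = deg(f)·deg(g), as expected for curves with no common component (the affine F_7-count falls short of the bound because intersections may lie at infinity, over extension fields, or carry multiplicity).


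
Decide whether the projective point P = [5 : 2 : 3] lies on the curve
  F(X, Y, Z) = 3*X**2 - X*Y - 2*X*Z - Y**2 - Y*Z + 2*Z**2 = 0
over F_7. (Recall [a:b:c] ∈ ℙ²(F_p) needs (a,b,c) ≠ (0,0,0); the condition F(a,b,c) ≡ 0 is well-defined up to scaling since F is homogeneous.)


F(5,2,3) ≡ 1 (mod 7); P is NOT on the curve.

Evaluate F(5, 2, 3) term-by-term (mod 7).
  3*X**2 ↦ 3·25·1·1 = 75
  -X*Y ↦ -1·5·2·1 = -10
  -2*X*Z ↦ -2·5·1·3 = -30
  -Y**2 ↦ -1·1·4·1 = -4
  -Y*Z ↦ -1·1·2·3 = -6
  2*Z**2 ↦ 2·1·1·9 = 18
Sum: F(5, 2, 3) = (75) + (-10) + (-30) + (-4) + (-6) + (18) = 43.
Reducing mod 7: 43 ≡ 1 (mod 7).
Since F(a, b, c) ≡ 1 ≠ 0 (mod 7), P does NOT lie on the curve.


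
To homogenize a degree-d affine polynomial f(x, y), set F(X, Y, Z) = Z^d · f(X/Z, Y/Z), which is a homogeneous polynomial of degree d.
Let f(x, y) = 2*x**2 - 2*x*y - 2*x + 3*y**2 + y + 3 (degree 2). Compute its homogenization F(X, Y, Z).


F(X, Y, Z) = 2*X**2 - 2*X*Y - 2*X*Z + 3*Y**2 + Y*Z + 3*Z**2

deg(f) = 2.
Substitute x = X/Z, y = Y/Z into f, then multiply by Z^2.
  monomial 2·x^2·y^0 ↦ 2·X^2·Y^0·Z^0.
  monomial -2·x^1·y^1 ↦ -2·X^1·Y^1·Z^0.
  monomial -2·x^1·y^0 ↦ -2·X^1·Y^0·Z^1.
  monomial 3·x^0·y^2 ↦ 3·X^0·Y^2·Z^0.
  monomial 1·x^0·y^1 ↦ 1·X^0·Y^1·Z^1.
  monomial 3·x^0·y^0 ↦ 3·X^0·Y^0·Z^2.
Collecting: F(X, Y, Z) = 2*X**2 - 2*X*Y - 2*X*Z + 3*Y**2 + Y*Z + 3*Z**2.


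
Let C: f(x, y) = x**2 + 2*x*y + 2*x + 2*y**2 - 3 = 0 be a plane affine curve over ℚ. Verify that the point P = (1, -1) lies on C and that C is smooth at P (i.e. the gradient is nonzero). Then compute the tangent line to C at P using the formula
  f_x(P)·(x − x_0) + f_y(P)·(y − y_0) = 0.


Tangent line at P: 2*x - 2*y - 4 = 0.

Step 1: f(1, -1) = 0, so P lies on C.
Step 2: partial derivatives
  f_x(x, y) = 2*x + 2*y + 2, f_y(x, y) = 2*x + 4*y.
  f_x(P) = 2, f_y(P) = -2 (gradient nonzero, so P is smooth).
Step 3: tangent line at P: 2·(x − 1) + -2·(y − -1) = 0.
Expanding: 2*x - 2*y - 4 = 0.


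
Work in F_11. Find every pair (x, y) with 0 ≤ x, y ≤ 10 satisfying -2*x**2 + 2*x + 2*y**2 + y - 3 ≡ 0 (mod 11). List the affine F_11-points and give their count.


Affine F_11-points: {(0, 1), (0, 4), (1, 1), (1, 4), (3, 8), (5, 2), (5, 3), (7, 2), (7, 3), (9, 8)}; count = 10.

For each of the 121 pairs (x, y) ∈ F_11², evaluate f(x, y) mod 11. Record the zeros.
  x = 0: [0↦8, 1↦0, 2↦7, 3↦7, 4↦0, 5↦8, 6↦9, 7↦3, 8↦1, 9↦3, 10↦9]  zeros at y ∈ {1, 4}
  x = 1: [0↦8, 1↦0, 2↦7, 3↦7, 4↦0, 5↦8, 6↦9, 7↦3, 8↦1, 9↦3, 10↦9]  zeros at y ∈ {1, 4}
  x = 2: [0↦4, 1↦7, 2↦3, 3↦3, 4↦7, 5↦4, 6↦5, 7↦10, 8↦8, 9↦10, 10↦5]  zeros at y ∈ ∅
  x = 3: [0↦7, 1↦10, 2↦6, 3↦6, 4↦10, 5↦7, 6↦8, 7↦2, 8↦0, 9↦2, 10↦8]  zeros at y ∈ {8}
  x = 4: [0↦6, 1↦9, 2↦5, 3↦5, 4↦9, 5↦6, 6↦7, 7↦1, 8↦10, 9↦1, 10↦7]  zeros at y ∈ ∅
  x = 5: [0↦1, 1↦4, 2↦0, 3↦0, 4↦4, 5↦1, 6↦2, 7↦7, 8↦5, 9↦7, 10↦2]  zeros at y ∈ {2, 3}
  x = 6: [0↦3, 1↦6, 2↦2, 3↦2, 4↦6, 5↦3, 6↦4, 7↦9, 8↦7, 9↦9, 10↦4]  zeros at y ∈ ∅
  x = 7: [0↦1, 1↦4, 2↦0, 3↦0, 4↦4, 5↦1, 6↦2, 7↦7, 8↦5, 9↦7, 10↦2]  zeros at y ∈ {2, 3}
  x = 8: [0↦6, 1↦9, 2↦5, 3↦5, 4↦9, 5↦6, 6↦7, 7↦1, 8↦10, 9↦1, 10↦7]  zeros at y ∈ ∅
  x = 9: [0↦7, 1↦10, 2↦6, 3↦6, 4↦10, 5↦7, 6↦8, 7↦2, 8↦0, 9↦2, 10↦8]  zeros at y ∈ {8}
  x = 10: [0↦4, 1↦7, 2↦3, 3↦3, 4↦7, 5↦4, 6↦5, 7↦10, 8↦8, 9↦10, 10↦5]  zeros at y ∈ ∅
Collecting zeros: affine points = {(0, 1), (0, 4), (1, 1), (1, 4), (3, 8), (5, 2), (5, 3), (7, 2), (7, 3), (9, 8)}.
Total count |C(F_11)_aff| = 10.


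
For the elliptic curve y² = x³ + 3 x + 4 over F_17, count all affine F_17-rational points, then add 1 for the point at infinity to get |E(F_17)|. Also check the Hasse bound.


Affine points = {(0, 2), (0, 15), (1, 5), (1, 12), (2, 1), (2, 16), (5, 5), (5, 12), (6, 0), (8, 8), (8, 9), (11, 5), (11, 12), (12, 0), (13, 8), (13, 9), (14, 6), (14, 11), (16, 0)}; affine count = 19; |E(F_17)| = 20.

Discriminant check: Δ ∝ 4a³ + 27b² = 4·3³ + 27·4² = 4·27 + 27·16 ≡ 13 (mod 17). Nonzero ⇒ E is nonsingular.
For each x ∈ F_17, compute rhs = x³ + 3·x + 4 mod 17, then count y ∈ F_17 with y² ≡ rhs.
  x = 0: rhs = 4, matching y values: 2, 15 (2 points).
  x = 1: rhs = 8, matching y values: 5, 12 (2 points).
  x = 2: rhs = 1, matching y values: 1, 16 (2 points).
  x = 3: rhs = 6, matching y values: none (0 points).
  x = 4: rhs = 12, matching y values: none (0 points).
  x = 5: rhs = 8, matching y values: 5, 12 (2 points).
  x = 6: rhs = 0, matching y values: 0 (1 points).
  x = 7: rhs = 11, matching y values: none (0 points).
  x = 8: rhs = 13, matching y values: 8, 9 (2 points).
  x = 9: rhs = 12, matching y values: none (0 points).
  x = 10: rhs = 14, matching y values: none (0 points).
  x = 11: rhs = 8, matching y values: 5, 12 (2 points).
  x = 12: rhs = 0, matching y values: 0 (1 points).
  x = 13: rhs = 13, matching y values: 8, 9 (2 points).
  x = 14: rhs = 2, matching y values: 6, 11 (2 points).
  x = 15: rhs = 7, matching y values: none (0 points).
  x = 16: rhs = 0, matching y values: 0 (1 points).
Total affine count: 19.
Full point count |E(F_17)| = 19 + 1 = 20.
Hasse bound: |20 − (17+1)| = |2| = 2 ≤ 2√17 ≈ 8.2462 ✓.
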